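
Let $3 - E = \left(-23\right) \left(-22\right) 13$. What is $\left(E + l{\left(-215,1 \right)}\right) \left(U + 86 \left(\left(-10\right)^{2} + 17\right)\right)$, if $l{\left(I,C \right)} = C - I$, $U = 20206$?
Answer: $-192474212$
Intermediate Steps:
$E = -6575$ ($E = 3 - \left(-23\right) \left(-22\right) 13 = 3 - 506 \cdot 13 = 3 - 6578 = -6575$)
$\left(E + l{\left(-215,1 \right)}\right) \left(U + 86 \left(\left(-10\right)^{2} + 17\right)\right) = \left(-6575 + \left(1 - -215\right)\right) \left(20206 + 86 \left(\left(-10\right)^{2} + 17\right)\right) = \left(-6575 + \left(1 + 215\right)\right) \left(20206 + 86 \left(100 + 17\right)\right) = \left(-6575 + 216\right) \left(20206 + 86 \cdot 117\right) = - 6359 \left(20206 + 10062\right) = \left(-6359\right) 30268 = -192474212$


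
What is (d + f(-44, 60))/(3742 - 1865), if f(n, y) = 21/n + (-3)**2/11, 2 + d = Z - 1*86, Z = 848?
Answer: 33455/82588 ≈ 0.40508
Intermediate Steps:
d = 760 (d = -2 + (848 - 1*86) = -2 + (848 - 86) = -2 + 762 = 760)
f(n, y) = 9/11 + 21/n (f(n, y) = 21/n + 9*(1/11) = 21/n + 9/11 = 9/11 + 21/n)
(d + f(-44, 60))/(3742 - 1865) = (760 + (9/11 + 21/(-44)))/(3742 - 1865) = (760 + (9/11 + 21*(-1/44)))/1877 = (760 + (9/11 - 21/44))*(1/1877) = (760 + 15/44)*(1/1877) = (33455/44)*(1/1877) = 33455/82588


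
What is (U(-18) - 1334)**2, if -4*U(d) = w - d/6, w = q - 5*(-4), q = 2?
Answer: 28740321/16 ≈ 1.7963e+6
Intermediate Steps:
w = 22 (w = 2 - 5*(-4) = 2 + 20 = 22)
U(d) = -11/2 + d/24 (U(d) = -(22 - d/6)/4 = -11/2 + d/24)
(U(-18) - 1334)**2 = ((-11/2 + (1/24)*(-18)) - 1334)**2 = ((-11/2 - 3/4) - 1334)**2 = (-25/4 - 1334)**2 = (-5361/4)**2 = 28740321/16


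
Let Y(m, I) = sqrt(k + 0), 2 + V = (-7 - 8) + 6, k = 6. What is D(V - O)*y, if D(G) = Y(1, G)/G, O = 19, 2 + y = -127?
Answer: 43*sqrt(6)/10 ≈ 10.533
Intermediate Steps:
y = -129 (y = -2 - 127 = -129)
V = -11 (V = -2 + ((-7 - 8) + 6) = -2 + (-15 + 6) = -2 - 9 = -11)
Y(m, I) = sqrt(6) (Y(m, I) = sqrt(6 + 0) = sqrt(6))
D(G) = sqrt(6)/G
D(V - O)*y = (sqrt(6)/(-11 - 1*19))*(-129) = (sqrt(6)/(-11 - 19))*(-129) = (sqrt(6)/(-30))*(-129) = (sqrt(6)*(-1/30))*(-129) = -sqrt(6)/30*(-129) = 43*sqrt(6)/10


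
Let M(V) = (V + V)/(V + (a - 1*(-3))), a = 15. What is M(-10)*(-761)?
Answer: 3805/2 ≈ 1902.5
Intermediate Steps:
M(V) = 2*V/(18 + V) (M(V) = (V + V)/(V + (15 - 1*(-3))) = (2*V)/(V + (15 + 3)) = (2*V)/(V + 18) = (2*V)/(18 + V) = 2*V/(18 + V))
M(-10)*(-761) = (2*(-10)/(18 - 10))*(-761) = (2*(-10)/8)*(-761) = (2*(-10)*(⅛))*(-761) = -5/2*(-761) = 3805/2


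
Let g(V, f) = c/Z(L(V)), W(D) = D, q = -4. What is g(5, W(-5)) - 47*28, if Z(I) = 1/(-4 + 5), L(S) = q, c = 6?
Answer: -1310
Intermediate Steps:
L(S) = -4
Z(I) = 1 (Z(I) = 1/1 = 1)
g(V, f) = 6 (g(V, f) = 6/1 = 6*1 = 6)
g(5, W(-5)) - 47*28 = 6 - 47*28 = 6 - 1316 = -1310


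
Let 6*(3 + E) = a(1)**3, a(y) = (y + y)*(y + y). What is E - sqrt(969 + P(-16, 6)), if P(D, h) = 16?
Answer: 23/3 - sqrt(985) ≈ -23.718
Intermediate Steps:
a(y) = 4*y**2 (a(y) = (2*y)*(2*y) = 4*y**2)
E = 23/3 (E = -3 + (4*1**2)**3/6 = -3 + (4*1)**3/6 = -3 + (1/6)*4**3 = -3 + (1/6)*64 = -3 + 32/3 = 23/3 ≈ 7.6667)
E - sqrt(969 + P(-16, 6)) = 23/3 - sqrt(969 + 16) = 23/3 - sqrt(985)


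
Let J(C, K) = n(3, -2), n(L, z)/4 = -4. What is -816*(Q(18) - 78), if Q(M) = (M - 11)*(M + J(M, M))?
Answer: 52224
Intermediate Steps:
n(L, z) = -16 (n(L, z) = 4*(-4) = -16)
J(C, K) = -16
Q(M) = (-16 + M)*(-11 + M) (Q(M) = (M - 11)*(M - 16) = (-11 + M)*(-16 + M) = (-16 + M)*(-11 + M))
-816*(Q(18) - 78) = -816*((176 + 18**2 - 27*18) - 78) = -816*((176 + 324 - 486) - 78) = -816*(14 - 78) = -816*(-64) = 52224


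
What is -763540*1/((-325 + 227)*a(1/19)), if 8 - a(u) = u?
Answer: 7253630/7399 ≈ 980.35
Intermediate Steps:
a(u) = 8 - u
-763540*1/((-325 + 227)*a(1/19)) = -763540*1/((-325 + 227)*(8 - 1/19)) = -763540*(-1/(98*(8 - 1*1/19))) = -763540*(-1/(98*(8 - 1/19))) = -763540/((-98*151/19)) = -763540/(-14798/19) = -763540*(-19/14798) = 7253630/7399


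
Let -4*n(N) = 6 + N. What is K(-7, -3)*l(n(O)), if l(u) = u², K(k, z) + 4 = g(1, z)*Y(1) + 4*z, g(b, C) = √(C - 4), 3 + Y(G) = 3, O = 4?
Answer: -100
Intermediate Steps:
Y(G) = 0 (Y(G) = -3 + 3 = 0)
g(b, C) = √(-4 + C)
n(N) = -3/2 - N/4 (n(N) = -(6 + N)/4 = -3/2 - N/4)
K(k, z) = -4 + 4*z (K(k, z) = -4 + (√(-4 + z)*0 + 4*z) = -4 + (0 + 4*z) = -4 + 4*z)
K(-7, -3)*l(n(O)) = (-4 + 4*(-3))*(-3/2 - ¼*4)² = (-4 - 12)*(-3/2 - 1)² = -16*(-5/2)² = -16*25/4 = -100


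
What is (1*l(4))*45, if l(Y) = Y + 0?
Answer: 180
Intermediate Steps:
l(Y) = Y
(1*l(4))*45 = (1*4)*45 = 4*45 = 180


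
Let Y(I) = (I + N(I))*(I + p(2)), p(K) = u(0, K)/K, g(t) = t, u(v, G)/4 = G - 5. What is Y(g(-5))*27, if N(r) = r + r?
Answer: 4455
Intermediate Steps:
u(v, G) = -20 + 4*G (u(v, G) = 4*(G - 5) = 4*(-5 + G) = -20 + 4*G)
N(r) = 2*r
p(K) = (-20 + 4*K)/K
Y(I) = 3*I*(-6 + I) (Y(I) = (I + 2*I)*(I + (4 - 20/2)) = (3*I)*(I + (4 - 20*½)) = (3*I)*(I + (4 - 10)) = (3*I)*(I - 6) = (3*I)*(-6 + I) = 3*I*(-6 + I))
Y(g(-5))*27 = (3*(-5)*(-6 - 5))*27 = (3*(-5)*(-11))*27 = 165*27 = 4455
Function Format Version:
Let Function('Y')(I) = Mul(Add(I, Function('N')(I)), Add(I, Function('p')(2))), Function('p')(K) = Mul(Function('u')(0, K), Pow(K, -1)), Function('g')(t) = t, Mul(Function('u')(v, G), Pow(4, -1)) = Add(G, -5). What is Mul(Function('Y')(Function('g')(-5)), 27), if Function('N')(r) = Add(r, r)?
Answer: 4455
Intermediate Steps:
Function('u')(v, G) = Add(-20, Mul(4, G)) (Function('u')(v, G) = Mul(4, Add(G, -5)) = Mul(4, Add(-5, G)) = Add(-20, Mul(4, G)))
Function('N')(r) = Mul(2, r)
Function('p')(K) = Mul(Pow(K, -1), Add(-20, Mul(4, K))) (Function('p')(K) = Mul(Add(-20, Mul(4, K)), Pow(K, -1)) = Mul(Pow(K, -1), Add(-20, Mul(4, K))))
Function('Y')(I) = Mul(3, I, Add(-6, I)) (Function('Y')(I) = Mul(Add(I, Mul(2, I)), Add(I, Add(4, Mul(-20, Pow(2, -1))))) = Mul(Mul(3, I), Add(I, Add(4, Mul(-20, Rational(1, 2))))) = Mul(Mul(3, I), Add(I, Add(4, -10))) = Mul(Mul(3, I), Add(I, -6)) = Mul(Mul(3, I), Add(-6, I)) = Mul(3, I, Add(-6, I)))
Mul(Function('Y')(Function('g')(-5)), 27) = Mul(Mul(3, -5, Add(-6, -5)), 27) = Mul(Mul(3, -5, -11), 27) = Mul(165, 27) = 4455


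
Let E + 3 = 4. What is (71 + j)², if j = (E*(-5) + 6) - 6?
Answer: 4356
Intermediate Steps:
E = 1 (E = -3 + 4 = 1)
j = -5 (j = (1*(-5) + 6) - 6 = (-5 + 6) - 6 = 1 - 6 = -5)
(71 + j)² = (71 - 5)² = 66² = 4356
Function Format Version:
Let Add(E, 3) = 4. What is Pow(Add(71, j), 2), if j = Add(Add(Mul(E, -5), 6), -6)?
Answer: 4356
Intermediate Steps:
E = 1 (E = Add(-3, 4) = 1)
j = -5 (j = Add(Add(Mul(1, -5), 6), -6) = Add(Add(-5, 6), -6) = Add(1, -6) = -5)
Pow(Add(71, j), 2) = Pow(Add(71, -5), 2) = Pow(66, 2) = 4356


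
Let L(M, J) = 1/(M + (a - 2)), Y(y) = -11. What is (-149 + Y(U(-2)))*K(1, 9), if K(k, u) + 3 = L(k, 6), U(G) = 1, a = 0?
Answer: 640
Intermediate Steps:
L(M, J) = 1/(-2 + M) (L(M, J) = 1/(M + (0 - 2)) = 1/(M - 2) = 1/(-2 + M))
K(k, u) = -3 + 1/(-2 + k)
(-149 + Y(U(-2)))*K(1, 9) = (-149 - 11)*((7 - 3*1)/(-2 + 1)) = -160*(7 - 3)/(-1) = -(-160)*4 = -160*(-4) = 640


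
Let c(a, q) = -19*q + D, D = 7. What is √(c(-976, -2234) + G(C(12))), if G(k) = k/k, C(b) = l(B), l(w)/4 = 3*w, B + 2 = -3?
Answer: √42454 ≈ 206.04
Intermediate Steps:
c(a, q) = 7 - 19*q (c(a, q) = -19*q + 7 = 7 - 19*q)
B = -5 (B = -2 - 3 = -5)
l(w) = 12*w (l(w) = 4*(3*w) = 12*w)
C(b) = -60 (C(b) = 12*(-5) = -60)
G(k) = 1
√(c(-976, -2234) + G(C(12))) = √((7 - 19*(-2234)) + 1) = √((7 + 42446) + 1) = √(42453 + 1) = √42454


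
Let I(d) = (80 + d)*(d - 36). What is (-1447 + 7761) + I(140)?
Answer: 29194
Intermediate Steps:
I(d) = (-36 + d)*(80 + d) (I(d) = (80 + d)*(-36 + d) = (-36 + d)*(80 + d))
(-1447 + 7761) + I(140) = (-1447 + 7761) + (-2880 + 140² + 44*140) = 6314 + (-2880 + 19600 + 6160) = 6314 + 22880 = 29194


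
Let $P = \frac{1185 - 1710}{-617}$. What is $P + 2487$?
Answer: $\frac{1535004}{617} \approx 2487.9$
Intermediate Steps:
$P = \frac{525}{617}$ ($P = \left(-525\right) \left(- \frac{1}{617}\right) = \frac{525}{617} \approx 0.85089$)
$P + 2487 = \frac{525}{617} + 2487 = \frac{1535004}{617}$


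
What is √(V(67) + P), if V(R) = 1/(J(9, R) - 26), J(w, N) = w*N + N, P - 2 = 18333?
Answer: √1901046301/322 ≈ 135.41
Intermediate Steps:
P = 18335 (P = 2 + 18333 = 18335)
J(w, N) = N + N*w (J(w, N) = N*w + N = N + N*w)
V(R) = 1/(-26 + 10*R) (V(R) = 1/(R*(1 + 9) - 26) = 1/(R*10 - 26) = 1/(10*R - 26) = 1/(-26 + 10*R))
√(V(67) + P) = √(1/(2*(-13 + 5*67)) + 18335) = √(1/(2*(-13 + 335)) + 18335) = √((½)/322 + 18335) = √((½)*(1/322) + 18335) = √(1/644 + 18335) = √(11807741/644) = √1901046301/322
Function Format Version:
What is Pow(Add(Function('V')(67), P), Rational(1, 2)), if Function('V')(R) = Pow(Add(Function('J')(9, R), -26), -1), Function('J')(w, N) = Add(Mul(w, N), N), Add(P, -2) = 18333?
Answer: Mul(Rational(1, 322), Pow(1901046301, Rational(1, 2))) ≈ 135.41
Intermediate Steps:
P = 18335 (P = Add(2, 18333) = 18335)
Function('J')(w, N) = Add(N, Mul(N, w)) (Function('J')(w, N) = Add(Mul(N, w), N) = Add(N, Mul(N, w)))
Function('V')(R) = Pow(Add(-26, Mul(10, R)), -1) (Function('V')(R) = Pow(Add(Mul(R, Add(1, 9)), -26), -1) = Pow(Add(Mul(R, 10), -26), -1) = Pow(Add(Mul(10, R), -26), -1) = Pow(Add(-26, Mul(10, R)), -1))
Pow(Add(Function('V')(67), P), Rational(1, 2)) = Pow(Add(Mul(Rational(1, 2), Pow(Add(-13, Mul(5, 67)), -1)), 18335), Rational(1, 2)) = Pow(Add(Mul(Rational(1, 2), Pow(Add(-13, 335), -1)), 18335), Rational(1, 2)) = Pow(Add(Mul(Rational(1, 2), Pow(322, -1)), 18335), Rational(1, 2)) = Pow(Add(Mul(Rational(1, 2), Rational(1, 322)), 18335), Rational(1, 2)) = Pow(Add(Rational(1, 644), 18335), Rational(1, 2)) = Pow(Rational(11807741, 644), Rational(1, 2)) = Mul(Rational(1, 322), Pow(1901046301, Rational(1, 2)))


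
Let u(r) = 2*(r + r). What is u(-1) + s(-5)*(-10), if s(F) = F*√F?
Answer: -4 + 50*I*√5 ≈ -4.0 + 111.8*I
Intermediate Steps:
s(F) = F^(3/2)
u(r) = 4*r (u(r) = 2*(2*r) = 4*r)
u(-1) + s(-5)*(-10) = 4*(-1) + (-5)^(3/2)*(-10) = -4 - 5*I*√5*(-10) = -4 + 50*I*√5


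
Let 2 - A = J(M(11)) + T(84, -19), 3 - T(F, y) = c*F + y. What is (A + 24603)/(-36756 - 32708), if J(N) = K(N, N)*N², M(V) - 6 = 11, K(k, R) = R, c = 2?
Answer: -9919/34732 ≈ -0.28559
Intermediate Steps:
T(F, y) = 3 - y - 2*F (T(F, y) = 3 - (2*F + y) = 3 - (y + 2*F) = 3 + (-y - 2*F) = 3 - y - 2*F)
M(V) = 17 (M(V) = 6 + 11 = 17)
J(N) = N³ (J(N) = N*N² = N³)
A = -4765 (A = 2 - (17³ + (3 - 1*(-19) - 2*84)) = 2 - (4913 + (3 + 19 - 168)) = 2 - (4913 - 146) = 2 - 1*4767 = 2 - 4767 = -4765)
(A + 24603)/(-36756 - 32708) = (-4765 + 24603)/(-36756 - 32708) = 19838/(-69464) = 19838*(-1/69464) = -9919/34732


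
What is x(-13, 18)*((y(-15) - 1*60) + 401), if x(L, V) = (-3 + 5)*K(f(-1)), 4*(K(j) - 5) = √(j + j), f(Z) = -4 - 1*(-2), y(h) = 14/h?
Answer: 10202/3 + 5101*I/15 ≈ 3400.7 + 340.07*I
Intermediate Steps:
f(Z) = -2 (f(Z) = -4 + 2 = -2)
K(j) = 5 + √2*√j/4 (K(j) = 5 + √(j + j)/4 = 5 + √(2*j)/4 = 5 + (√2*√j)/4 = 5 + √2*√j/4)
x(L, V) = 10 + I (x(L, V) = (-3 + 5)*(5 + √2*√(-2)/4) = 2*(5 + √2*(I*√2)/4) = 2*(5 + I/2) = 10 + I)
x(-13, 18)*((y(-15) - 1*60) + 401) = (10 + I)*((14/(-15) - 1*60) + 401) = (10 + I)*((14*(-1/15) - 60) + 401) = (10 + I)*((-14/15 - 60) + 401) = (10 + I)*(-914/15 + 401) = (10 + I)*(5101/15) = 10202/3 + 5101*I/15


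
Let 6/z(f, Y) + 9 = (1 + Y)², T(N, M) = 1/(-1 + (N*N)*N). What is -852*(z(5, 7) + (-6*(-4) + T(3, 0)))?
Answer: -14710206/715 ≈ -20574.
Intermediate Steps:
T(N, M) = 1/(-1 + N³) (T(N, M) = 1/(-1 + N²*N) = 1/(-1 + N³))
z(f, Y) = 6/(-9 + (1 + Y)²)
-852*(z(5, 7) + (-6*(-4) + T(3, 0))) = -852*(6/(-9 + (1 + 7)²) + (-6*(-4) + 1/(-1 + 3³))) = -852*(6/(-9 + 8²) + (24 + 1/(-1 + 27))) = -852*(6/(-9 + 64) + (24 + 1/26)) = -852*(6/55 + (24 + 1/26)) = -852*(6*(1/55) + 625/26) = -852*(6/55 + 625/26) = -852*34531/1430 = -14710206/715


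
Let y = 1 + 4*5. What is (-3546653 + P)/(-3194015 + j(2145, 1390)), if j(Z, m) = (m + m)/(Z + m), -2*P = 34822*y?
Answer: 2765984788/2258168049 ≈ 1.2249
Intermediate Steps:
y = 21 (y = 1 + 20 = 21)
P = -365631 (P = -17411*21 = -1/2*731262 = -365631)
j(Z, m) = 2*m/(Z + m) (j(Z, m) = (2*m)/(Z + m) = 2*m/(Z + m))
(-3546653 + P)/(-3194015 + j(2145, 1390)) = (-3546653 - 365631)/(-3194015 + 2*1390/(2145 + 1390)) = -3912284/(-3194015 + 2*1390/3535) = -3912284/(-3194015 + 2*1390*(1/3535)) = -3912284/(-3194015 + 556/707) = -3912284/(-2258168049/707) = -3912284*(-707/2258168049) = 2765984788/2258168049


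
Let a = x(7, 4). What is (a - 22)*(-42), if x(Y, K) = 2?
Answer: 840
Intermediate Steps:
a = 2
(a - 22)*(-42) = (2 - 22)*(-42) = -20*(-42) = 840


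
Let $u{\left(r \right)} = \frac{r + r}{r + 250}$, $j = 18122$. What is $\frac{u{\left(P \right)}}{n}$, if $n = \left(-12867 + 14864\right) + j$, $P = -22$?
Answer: $- \frac{1}{104253} \approx -9.5921 \cdot 10^{-6}$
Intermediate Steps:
$u{\left(r \right)} = \frac{2 r}{250 + r}$
$n = 20119$ ($n = \left(-12867 + 14864\right) + 18122 = 1997 + 18122 = 20119$)
$\frac{u{\left(P \right)}}{n} = \frac{2 \left(-22\right) \frac{1}{250 - 22}}{20119} = 2 \left(-22\right) \frac{1}{228} \cdot \frac{1}{20119} = \left(- \frac{11}{57}\right) \frac{1}{20119} = - \frac{1}{104253}$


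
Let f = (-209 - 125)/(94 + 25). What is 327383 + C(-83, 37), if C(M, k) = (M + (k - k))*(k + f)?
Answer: 38620850/119 ≈ 3.2455e+5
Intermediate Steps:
f = -334/119 ≈ -2.8067
C(M, k) = M*(-334/119 + k) (C(M, k) = (M + (k - k))*(k - 334/119) = (M + 0)*(-334/119 + k) = M*(-334/119 + k))
327383 + C(-83, 37) = 327383 + (1/119)*(-83)*(-334 + 119*37) = 327383 + (1/119)*(-83)*(-334 + 4403) = 327383 + (1/119)*(-83)*4069 = 327383 - 337727/119 = 38620850/119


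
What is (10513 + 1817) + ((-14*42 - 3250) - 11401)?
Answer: -2909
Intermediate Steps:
(10513 + 1817) + ((-14*42 - 3250) - 11401) = 12330 + ((-588 - 3250) - 11401) = 12330 + (-3838 - 11401) = 12330 - 15239 = -2909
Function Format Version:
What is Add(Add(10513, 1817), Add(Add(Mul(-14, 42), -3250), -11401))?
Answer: -2909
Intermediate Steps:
Add(Add(10513, 1817), Add(Add(Mul(-14, 42), -3250), -11401)) = Add(12330, Add(Add(-588, -3250), -11401)) = Add(12330, Add(-3838, -11401)) = Add(12330, -15239) = -2909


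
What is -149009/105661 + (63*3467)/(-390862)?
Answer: -81320537039/41298869782 ≈ -1.9691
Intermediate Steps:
-149009/105661 + (63*3467)/(-390862) = -149009*1/105661 + 218421*(-1/390862) = -149009/105661 - 218421/390862 = -81320537039/41298869782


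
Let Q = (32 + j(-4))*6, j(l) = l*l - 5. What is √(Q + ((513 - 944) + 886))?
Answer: √713 ≈ 26.702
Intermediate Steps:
j(l) = -5 + l² (j(l) = l² - 5 = -5 + l²)
Q = 258 (Q = (32 + (-5 + (-4)²))*6 = (32 + (-5 + 16))*6 = (32 + 11)*6 = 43*6 = 258)
√(Q + ((513 - 944) + 886)) = √(258 + ((513 - 944) + 886)) = √(258 + (-431 + 886)) = √(258 + 455) = √713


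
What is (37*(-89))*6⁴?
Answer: -4267728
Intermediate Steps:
(37*(-89))*6⁴ = -3293*1296 = -4267728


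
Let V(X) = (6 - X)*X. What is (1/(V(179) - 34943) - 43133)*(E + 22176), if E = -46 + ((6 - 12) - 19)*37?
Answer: -12056722067471/13182 ≈ -9.1463e+8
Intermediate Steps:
V(X) = X*(6 - X)
E = -971 (E = -46 + (-6 - 19)*37 = -46 - 25*37 = -46 - 925 = -971)
(1/(V(179) - 34943) - 43133)*(E + 22176) = (1/(179*(6 - 1*179) - 34943) - 43133)*(-971 + 22176) = (1/(179*(6 - 179) - 34943) - 43133)*21205 = (1/(179*(-173) - 34943) - 43133)*21205 = (1/(-30967 - 34943) - 43133)*21205 = (1/(-65910) - 43133)*21205 = (-1/65910 - 43133)*21205 = -2842896031/65910*21205 = -12056722067471/13182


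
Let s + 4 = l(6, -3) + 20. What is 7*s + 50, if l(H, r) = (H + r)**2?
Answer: 225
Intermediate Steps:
s = 25 (s = -4 + ((6 - 3)**2 + 20) = -4 + (3**2 + 20) = -4 + (9 + 20) = -4 + 29 = 25)
7*s + 50 = 7*25 + 50 = 175 + 50 = 225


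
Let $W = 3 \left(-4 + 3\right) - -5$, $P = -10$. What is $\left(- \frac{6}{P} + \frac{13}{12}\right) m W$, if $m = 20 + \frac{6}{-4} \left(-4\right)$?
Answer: $\frac{1313}{15} \approx 87.533$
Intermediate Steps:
$m = 26$ ($m = 20 + 6 \left(- \frac{1}{4}\right) \left(-4\right) = 20 - -6 = 20 + 6 = 26$)
$W = 2$ ($W = 3 \left(-1\right) + 5 = -3 + 5 = 2$)
$\left(- \frac{6}{P} + \frac{13}{12}\right) m W = \left(- \frac{6}{-10} + \frac{13}{12}\right) 26 \cdot 2 = \left(\left(-6\right) \left(- \frac{1}{10}\right) + 13 \cdot \frac{1}{12}\right) 26 \cdot 2 = \left(\frac{3}{5} + \frac{13}{12}\right) 26 \cdot 2 = \frac{101}{60} \cdot 26 \cdot 2 = \frac{1313}{30} \cdot 2 = \frac{1313}{15}$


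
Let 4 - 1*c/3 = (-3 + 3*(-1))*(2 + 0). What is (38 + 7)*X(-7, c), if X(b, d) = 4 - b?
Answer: 495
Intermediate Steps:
c = 48 (c = 12 - 3*(-3 + 3*(-1))*(2 + 0) = 12 - 3*(-3 - 3)*2 = 12 - (-18)*2 = 12 - 3*(-12) = 12 + 36 = 48)
(38 + 7)*X(-7, c) = (38 + 7)*(4 - 1*(-7)) = 45*(4 + 7) = 45*11 = 495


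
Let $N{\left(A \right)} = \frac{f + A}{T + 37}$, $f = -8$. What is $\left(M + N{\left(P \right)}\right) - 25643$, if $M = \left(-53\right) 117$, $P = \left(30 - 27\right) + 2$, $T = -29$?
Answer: $- \frac{254755}{8} \approx -31844.0$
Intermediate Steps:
$P = 5$ ($P = 3 + 2 = 5$)
$M = -6201$
$N{\left(A \right)} = -1 + \frac{A}{8}$ ($N{\left(A \right)} = \frac{-8 + A}{-29 + 37} = \frac{-8 + A}{8} = \left(-8 + A\right) \frac{1}{8} = -1 + \frac{A}{8}$)
$\left(M + N{\left(P \right)}\right) - 25643 = \left(-6201 + \left(-1 + \frac{1}{8} \cdot 5\right)\right) - 25643 = \left(-6201 + \left(-1 + \frac{5}{8}\right)\right) - 25643 = \left(-6201 - \frac{3}{8}\right) - 25643 = - \frac{49611}{8} - 25643 = - \frac{254755}{8}$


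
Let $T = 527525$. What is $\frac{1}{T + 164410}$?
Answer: $\frac{1}{691935} \approx 1.4452 \cdot 10^{-6}$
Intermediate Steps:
$\frac{1}{T + 164410} = \frac{1}{527525 + 164410} = \frac{1}{691935}$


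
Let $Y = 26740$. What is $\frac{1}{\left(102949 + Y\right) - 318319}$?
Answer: $- \frac{1}{188630} \approx -5.3014 \cdot 10^{-6}$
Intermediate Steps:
$\frac{1}{\left(102949 + Y\right) - 318319} = \frac{1}{\left(102949 + 26740\right) - 318319} = \frac{1}{129689 - 318319} = \frac{1}{-188630} = - \frac{1}{188630}$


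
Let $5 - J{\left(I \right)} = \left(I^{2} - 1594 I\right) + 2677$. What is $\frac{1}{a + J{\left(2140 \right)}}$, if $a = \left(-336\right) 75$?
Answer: $- \frac{1}{1196312} \approx -8.359 \cdot 10^{-7}$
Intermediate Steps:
$J{\left(I \right)} = -2672 - I^{2} + 1594 I$ ($J{\left(I \right)} = 5 - \left(\left(I^{2} - 1594 I\right) + 2677\right) = 5 - \left(2677 + I^{2} - 1594 I\right) = -2672 - I^{2} + 1594 I$)
$a = -25200$
$\frac{1}{a + J{\left(2140 \right)}} = \frac{1}{-25200 - 1171112} = \frac{1}{-1196312} = - \frac{1}{1196312}$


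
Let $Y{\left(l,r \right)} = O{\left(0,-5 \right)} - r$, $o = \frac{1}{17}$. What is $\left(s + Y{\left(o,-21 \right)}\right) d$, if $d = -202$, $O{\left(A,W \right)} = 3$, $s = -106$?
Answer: $16564$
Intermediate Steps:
$o = \frac{1}{17} \approx 0.058824$
$Y{\left(l,r \right)} = 3 - r$
$\left(s + Y{\left(o,-21 \right)}\right) d = \left(-106 + \left(3 - -21\right)\right) \left(-202\right) = \left(-106 + \left(3 + 21\right)\right) \left(-202\right) = \left(-106 + 24\right) \left(-202\right) = \left(-82\right) \left(-202\right) = 16564$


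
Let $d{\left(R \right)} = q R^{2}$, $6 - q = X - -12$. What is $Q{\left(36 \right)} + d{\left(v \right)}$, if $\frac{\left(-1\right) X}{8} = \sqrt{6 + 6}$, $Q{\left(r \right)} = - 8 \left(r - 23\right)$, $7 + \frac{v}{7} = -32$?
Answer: $-447278 + 1192464 \sqrt{3} \approx 1.6181 \cdot 10^{6}$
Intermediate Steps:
$v = -273$ ($v = -49 + 7 \left(-32\right) = -49 - 224 = -273$)
$Q{\left(r \right)} = 184 - 8 r$ ($Q{\left(r \right)} = - 8 \left(-23 + r\right) = 184 - 8 r$)
$X = - 16 \sqrt{3}$ ($X = - 8 \sqrt{6 + 6} = - 8 \sqrt{12} = - 8 \cdot 2 \sqrt{3} = - 16 \sqrt{3} \approx -27.713$)
$q = -6 + 16 \sqrt{3}$ ($q = 6 - \left(- 16 \sqrt{3} - -12\right) = 6 - \left(- 16 \sqrt{3} + 12\right) = 6 - \left(12 - 16 \sqrt{3}\right) = -6 + 16 \sqrt{3} \approx 21.713$)
$d{\left(R \right)} = R^{2} \left(-6 + 16 \sqrt{3}\right)$ ($d{\left(R \right)} = \left(-6 + 16 \sqrt{3}\right) R^{2} = R^{2} \left(-6 + 16 \sqrt{3}\right)$)
$Q{\left(36 \right)} + d{\left(v \right)} = \left(184 - 288\right) + \left(-273\right)^{2} \left(-6 + 16 \sqrt{3}\right) = \left(184 - 288\right) + 74529 \left(-6 + 16 \sqrt{3}\right) = -104 - \left(447174 - 1192464 \sqrt{3}\right) = -447278 + 1192464 \sqrt{3}$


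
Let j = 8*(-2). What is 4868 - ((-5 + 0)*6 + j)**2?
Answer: 2752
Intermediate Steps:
j = -16
4868 - ((-5 + 0)*6 + j)**2 = 4868 - ((-5 + 0)*6 - 16)**2 = 4868 - (-5*6 - 16)**2 = 4868 - (-30 - 16)**2 = 4868 - 1*(-46)**2 = 4868 - 1*2116 = 4868 - 2116 = 2752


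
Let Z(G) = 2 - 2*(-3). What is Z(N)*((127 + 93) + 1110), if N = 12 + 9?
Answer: 10640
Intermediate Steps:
N = 21
Z(G) = 8 (Z(G) = 2 + 6 = 8)
Z(N)*((127 + 93) + 1110) = 8*((127 + 93) + 1110) = 8*(220 + 1110) = 8*1330 = 10640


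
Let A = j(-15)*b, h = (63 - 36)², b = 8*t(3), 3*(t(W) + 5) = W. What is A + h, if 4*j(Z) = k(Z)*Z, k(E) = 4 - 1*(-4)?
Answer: 1689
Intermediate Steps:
t(W) = -5 + W/3
k(E) = 8 (k(E) = 4 + 4 = 8)
j(Z) = 2*Z (j(Z) = (8*Z)/4 = 2*Z)
b = -32 (b = 8*(-5 + (⅓)*3) = 8*(-5 + 1) = 8*(-4) = -32)
h = 729 (h = 27² = 729)
A = 960 (A = (2*(-15))*(-32) = -30*(-32) = 960)
A + h = 960 + 729 = 1689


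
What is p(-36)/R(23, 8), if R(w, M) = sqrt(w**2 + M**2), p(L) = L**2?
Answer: 1296*sqrt(593)/593 ≈ 53.220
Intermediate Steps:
R(w, M) = sqrt(M**2 + w**2)
p(-36)/R(23, 8) = (-36)**2/(sqrt(8**2 + 23**2)) = 1296/(sqrt(64 + 529)) = 1296/(sqrt(593)) = 1296*(sqrt(593)/593) = 1296*sqrt(593)/593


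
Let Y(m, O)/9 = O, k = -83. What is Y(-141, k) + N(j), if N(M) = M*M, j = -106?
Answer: 10489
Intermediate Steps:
Y(m, O) = 9*O
N(M) = M²
Y(-141, k) + N(j) = 9*(-83) + (-106)² = -747 + 11236 = 10489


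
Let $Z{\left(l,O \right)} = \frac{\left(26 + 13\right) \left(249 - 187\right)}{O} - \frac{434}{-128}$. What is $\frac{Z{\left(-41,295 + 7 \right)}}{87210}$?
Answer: $\frac{341}{2609280} \approx 0.00013069$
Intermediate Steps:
$Z{\left(l,O \right)} = \frac{217}{64} + \frac{2418}{O}$ ($Z{\left(l,O \right)} = \frac{39 \cdot 62}{O} - - \frac{217}{64} = \frac{2418}{O} + \frac{217}{64} = \frac{217}{64} + \frac{2418}{O}$)
$\frac{Z{\left(-41,295 + 7 \right)}}{87210} = \frac{\frac{217}{64} + \frac{2418}{295 + 7}}{87210} = \left(\frac{217}{64} + \frac{2418}{302}\right) \frac{1}{87210} = \left(\frac{217}{64} + 2418 \cdot \frac{1}{302}\right) \frac{1}{87210} = \left(\frac{217}{64} + \frac{1209}{151}\right) \frac{1}{87210} = \frac{110143}{9664} \cdot \frac{1}{87210} = \frac{341}{2609280}$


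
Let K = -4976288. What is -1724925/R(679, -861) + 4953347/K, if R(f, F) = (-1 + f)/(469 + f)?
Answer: -1642353004395411/562320544 ≈ -2.9207e+6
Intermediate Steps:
R(f, F) = (-1 + f)/(469 + f)
-1724925/R(679, -861) + 4953347/K = -1724925*(469 + 679)/(-1 + 679) + 4953347/(-4976288) = -1724925/(678/1148) + 4953347*(-1/4976288) = -1724925/((1/1148)*678) - 4953347/4976288 = -1724925/339/574 - 4953347/4976288 = -1724925*574/339 - 4953347/4976288 = -330035650/113 - 4953347/4976288 = -1642353004395411/562320544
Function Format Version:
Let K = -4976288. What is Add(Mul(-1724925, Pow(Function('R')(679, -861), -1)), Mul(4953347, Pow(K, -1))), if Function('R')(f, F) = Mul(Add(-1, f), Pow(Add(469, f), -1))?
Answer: Rational(-1642353004395411, 562320544) ≈ -2.9207e+6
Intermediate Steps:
Function('R')(f, F) = Mul(Pow(Add(469, f), -1), Add(-1, f))
Add(Mul(-1724925, Pow(Function('R')(679, -861), -1)), Mul(4953347, Pow(K, -1))) = Add(Mul(-1724925, Pow(Mul(Pow(Add(469, 679), -1), Add(-1, 679)), -1)), Mul(4953347, Pow(-4976288, -1))) = Add(Mul(-1724925, Pow(Mul(Pow(1148, -1), 678), -1)), Mul(4953347, Rational(-1, 4976288))) = Add(Mul(-1724925, Pow(Mul(Rational(1, 1148), 678), -1)), Rational(-4953347, 4976288)) = Add(Mul(-1724925, Pow(Rational(339, 574), -1)), Rational(-4953347, 4976288)) = Add(Mul(-1724925, Rational(574, 339)), Rational(-4953347, 4976288)) = Add(Rational(-330035650, 113), Rational(-4953347, 4976288)) = Rational(-1642353004395411, 562320544)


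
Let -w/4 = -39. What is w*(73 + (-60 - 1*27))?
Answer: -2184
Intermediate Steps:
w = 156 (w = -4*(-39) = 156)
w*(73 + (-60 - 1*27)) = 156*(73 + (-60 - 1*27)) = 156*(73 + (-60 - 27)) = 156*(73 - 87) = 156*(-14) = -2184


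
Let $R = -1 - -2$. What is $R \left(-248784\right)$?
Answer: $-248784$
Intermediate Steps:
$R = 1$ ($R = -1 + 2 = 1$)
$R \left(-248784\right) = 1 \left(-248784\right) = -248784$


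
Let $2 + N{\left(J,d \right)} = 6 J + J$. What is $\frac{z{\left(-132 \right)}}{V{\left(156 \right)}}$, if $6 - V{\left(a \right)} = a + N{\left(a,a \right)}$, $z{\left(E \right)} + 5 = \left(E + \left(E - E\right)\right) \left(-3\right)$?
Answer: $- \frac{391}{1240} \approx -0.31532$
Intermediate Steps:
$z{\left(E \right)} = -5 - 3 E$ ($z{\left(E \right)} = -5 + \left(E + \left(E - E\right)\right) \left(-3\right) = -5 + \left(E + 0\right) \left(-3\right) = -5 + E \left(-3\right) = -5 - 3 E$)
$N{\left(J,d \right)} = -2 + 7 J$ ($N{\left(J,d \right)} = -2 + \left(6 J + J\right) = -2 + 7 J$)
$V{\left(a \right)} = 8 - 8 a$ ($V{\left(a \right)} = 6 - \left(a + \left(-2 + 7 a\right)\right) = 6 - \left(-2 + 8 a\right) = 8 - 8 a$)
$\frac{z{\left(-132 \right)}}{V{\left(156 \right)}} = \frac{-5 - -396}{8 - 1248} = \frac{-5 + 396}{8 - 1248} = \frac{391}{-1240} = 391 \left(- \frac{1}{1240}\right) = - \frac{391}{1240}$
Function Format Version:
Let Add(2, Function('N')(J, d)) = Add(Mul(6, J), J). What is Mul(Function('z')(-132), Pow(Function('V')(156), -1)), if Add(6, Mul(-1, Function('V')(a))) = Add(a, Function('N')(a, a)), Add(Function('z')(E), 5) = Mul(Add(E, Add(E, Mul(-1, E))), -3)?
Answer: Rational(-391, 1240) ≈ -0.31532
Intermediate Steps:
Function('z')(E) = Add(-5, Mul(-3, E)) (Function('z')(E) = Add(-5, Mul(Add(E, Add(E, Mul(-1, E))), -3)) = Add(-5, Mul(Add(E, 0), -3)) = Add(-5, Mul(E, -3)) = Add(-5, Mul(-3, E)))
Function('N')(J, d) = Add(-2, Mul(7, J)) (Function('N')(J, d) = Add(-2, Add(Mul(6, J), J)) = Add(-2, Mul(7, J)))
Function('V')(a) = Add(8, Mul(-8, a)) (Function('V')(a) = Add(6, Mul(-1, Add(a, Add(-2, Mul(7, a))))) = Add(6, Mul(-1, Add(-2, Mul(8, a)))) = Add(6, Add(2, Mul(-8, a))) = Add(8, Mul(-8, a)))
Mul(Function('z')(-132), Pow(Function('V')(156), -1)) = Mul(Add(-5, Mul(-3, -132)), Pow(Add(8, Mul(-8, 156)), -1)) = Mul(Add(-5, 396), Pow(Add(8, -1248), -1)) = Mul(391, Pow(-1240, -1)) = Mul(391, Rational(-1, 1240)) = Rational(-391, 1240)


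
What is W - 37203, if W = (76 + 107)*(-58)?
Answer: -47817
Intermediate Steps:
W = -10614 (W = 183*(-58) = -10614)
W - 37203 = -10614 - 37203 = -47817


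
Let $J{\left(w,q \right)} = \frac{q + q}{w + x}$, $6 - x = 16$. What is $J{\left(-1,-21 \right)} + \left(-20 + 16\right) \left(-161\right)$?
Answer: $\frac{7126}{11} \approx 647.82$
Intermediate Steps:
$x = -10$ ($x = 6 - 16 = -10$)
$J{\left(w,q \right)} = \frac{2 q}{-10 + w}$ ($J{\left(w,q \right)} = \frac{q + q}{w - 10} = \frac{2 q}{-10 + w}$)
$J{\left(-1,-21 \right)} + \left(-20 + 16\right) \left(-161\right) = 2 \left(-21\right) \frac{1}{-10 - 1} + \left(-20 + 16\right) \left(-161\right) = 2 \left(-21\right) \frac{1}{-11} - -644 = 2 \left(-21\right) \left(- \frac{1}{11}\right) + 644 = \frac{42}{11} + 644 = \frac{7126}{11}$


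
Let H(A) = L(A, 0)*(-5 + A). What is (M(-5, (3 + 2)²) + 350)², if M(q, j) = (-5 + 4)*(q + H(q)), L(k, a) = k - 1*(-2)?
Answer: 105625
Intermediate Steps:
L(k, a) = 2 + k (L(k, a) = k + 2 = 2 + k)
H(A) = (-5 + A)*(2 + A) (H(A) = (2 + A)*(-5 + A) = (-5 + A)*(2 + A))
M(q, j) = -q - (-5 + q)*(2 + q) (M(q, j) = (-5 + 4)*(q + (-5 + q)*(2 + q)) = -(q + (-5 + q)*(2 + q)) = -q - (-5 + q)*(2 + q))
(M(-5, (3 + 2)²) + 350)² = ((10 - 1*(-5)² + 2*(-5)) + 350)² = ((10 - 1*25 - 10) + 350)² = ((10 - 25 - 10) + 350)² = (-25 + 350)² = 325² = 105625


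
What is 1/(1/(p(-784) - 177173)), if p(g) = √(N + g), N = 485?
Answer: -177173 + I*√299 ≈ -1.7717e+5 + 17.292*I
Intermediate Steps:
p(g) = √(485 + g)
1/(1/(p(-784) - 177173)) = 1/(1/(√(485 - 784) - 177173)) = 1/(1/(√(-299) - 177173)) = 1/(1/(I*√299 - 177173)) = 1/(1/(-177173 + I*√299)) = -177173 + I*√299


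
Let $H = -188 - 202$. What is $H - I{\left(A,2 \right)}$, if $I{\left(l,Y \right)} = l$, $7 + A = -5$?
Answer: $-378$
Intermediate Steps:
$A = -12$ ($A = -7 - 5 = -12$)
$H = -390$ ($H = -188 - 202 = -390$)
$H - I{\left(A,2 \right)} = -390 - -12 = -390 + 12 = -378$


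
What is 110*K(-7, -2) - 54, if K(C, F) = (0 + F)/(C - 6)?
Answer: -482/13 ≈ -37.077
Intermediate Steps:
K(C, F) = F/(-6 + C)
110*K(-7, -2) - 54 = 110*(-2/(-6 - 7)) - 54 = 110*(-2/(-13)) - 54 = 110*(-2*(-1/13)) - 54 = 110*(2/13) - 54 = 220/13 - 54 = -482/13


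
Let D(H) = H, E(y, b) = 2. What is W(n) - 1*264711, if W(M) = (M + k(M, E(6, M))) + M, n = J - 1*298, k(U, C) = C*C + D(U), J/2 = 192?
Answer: -264449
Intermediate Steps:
J = 384 (J = 2*192 = 384)
k(U, C) = U + C**2 (k(U, C) = C*C + U = C**2 + U = U + C**2)
n = 86 (n = 384 - 1*298 = 384 - 298 = 86)
W(M) = 4 + 3*M (W(M) = (M + (M + 2**2)) + M = (M + (M + 4)) + M = (M + (4 + M)) + M = (4 + 2*M) + M = 4 + 3*M)
W(n) - 1*264711 = (4 + 3*86) - 1*264711 = (4 + 258) - 264711 = 262 - 264711 = -264449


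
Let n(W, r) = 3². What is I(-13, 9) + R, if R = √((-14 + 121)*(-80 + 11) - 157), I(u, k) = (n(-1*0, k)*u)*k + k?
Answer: -1044 + 2*I*√1885 ≈ -1044.0 + 86.833*I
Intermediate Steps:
n(W, r) = 9
I(u, k) = k + 9*k*u (I(u, k) = (9*u)*k + k = 9*k*u + k = k + 9*k*u)
R = 2*I*√1885 (R = √(107*(-69) - 157) = √(-7383 - 157) = √(-7540) = 2*I*√1885 ≈ 86.833*I)
I(-13, 9) + R = 9*(1 + 9*(-13)) + 2*I*√1885 = 9*(1 - 117) + 2*I*√1885 = 9*(-116) + 2*I*√1885 = -1044 + 2*I*√1885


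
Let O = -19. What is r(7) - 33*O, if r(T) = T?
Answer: 634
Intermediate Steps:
r(7) - 33*O = 7 - 33*(-19) = 7 + 627 = 634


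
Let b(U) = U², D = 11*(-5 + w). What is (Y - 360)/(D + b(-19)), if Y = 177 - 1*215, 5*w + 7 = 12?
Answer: -398/317 ≈ -1.2555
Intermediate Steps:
w = 1 (w = -7/5 + (⅕)*12 = -7/5 + 12/5 = 1)
D = -44 (D = 11*(-5 + 1) = 11*(-4) = -44)
Y = -38 (Y = 177 - 215 = -38)
(Y - 360)/(D + b(-19)) = (-38 - 360)/(-44 + (-19)²) = -398/(-44 + 361) = -398/317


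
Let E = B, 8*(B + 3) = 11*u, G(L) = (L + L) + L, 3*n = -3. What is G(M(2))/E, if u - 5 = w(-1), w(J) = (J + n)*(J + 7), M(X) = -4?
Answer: 96/101 ≈ 0.95049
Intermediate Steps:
n = -1 (n = (1/3)*(-3) = -1)
w(J) = (-1 + J)*(7 + J) (w(J) = (J - 1)*(J + 7) = (-1 + J)*(7 + J))
u = -7 (u = 5 + (-7 + (-1)**2 + 6*(-1)) = 5 + (-7 + 1 - 6) = 5 - 12 = -7)
G(L) = 3*L (G(L) = 2*L + L = 3*L)
B = -101/8 (B = -3 + (11*(-7))/8 = -3 + (1/8)*(-77) = -3 - 77/8 = -101/8 ≈ -12.625)
E = -101/8 ≈ -12.625
G(M(2))/E = (3*(-4))/(-101/8) = -12*(-8/101) = 96/101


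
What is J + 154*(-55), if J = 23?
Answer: -8447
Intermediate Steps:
J + 154*(-55) = 23 + 154*(-55) = 23 - 8470 = -8447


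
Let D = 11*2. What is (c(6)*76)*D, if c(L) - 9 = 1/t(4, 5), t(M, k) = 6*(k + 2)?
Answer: 316844/21 ≈ 15088.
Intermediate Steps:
t(M, k) = 12 + 6*k (t(M, k) = 6*(2 + k) = 12 + 6*k)
c(L) = 379/42 (c(L) = 9 + 1/(12 + 6*5) = 9 + 1/(12 + 30) = 9 + 1/42 = 379/42)
D = 22
(c(6)*76)*D = ((379/42)*76)*22 = (14402/21)*22 = 316844/21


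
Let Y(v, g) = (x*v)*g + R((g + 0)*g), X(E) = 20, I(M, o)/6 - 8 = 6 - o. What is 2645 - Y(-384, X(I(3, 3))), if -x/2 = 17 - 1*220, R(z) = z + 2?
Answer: 3120323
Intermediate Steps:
R(z) = 2 + z
I(M, o) = 84 - 6*o (I(M, o) = 48 + 6*(6 - o) = 48 + (36 - 6*o) = 84 - 6*o)
x = 406 (x = -2*(17 - 1*220) = -2*(17 - 220) = -2*(-203) = 406)
Y(v, g) = 2 + g² + 406*g*v (Y(v, g) = (406*v)*g + (2 + (g + 0)*g) = 406*g*v + (2 + g*g) = 406*g*v + (2 + g²) = 2 + g² + 406*g*v)
2645 - Y(-384, X(I(3, 3))) = 2645 - (2 + 20² + 406*20*(-384)) = 2645 - (2 + 400 - 3118080) = 2645 - 1*(-3117678) = 2645 + 3117678 = 3120323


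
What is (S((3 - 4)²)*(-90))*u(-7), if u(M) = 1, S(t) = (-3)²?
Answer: -810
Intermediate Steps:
S(t) = 9
(S((3 - 4)²)*(-90))*u(-7) = (9*(-90))*1 = -810*1 = -810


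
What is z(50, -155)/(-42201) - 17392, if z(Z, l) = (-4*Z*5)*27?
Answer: -27182696/1563 ≈ -17391.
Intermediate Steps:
z(Z, l) = -540*Z (z(Z, l) = -20*Z*27 = -540*Z)
z(50, -155)/(-42201) - 17392 = -540*50/(-42201) - 17392 = -27000*(-1/42201) - 17392 = 1000/1563 - 17392 = -27182696/1563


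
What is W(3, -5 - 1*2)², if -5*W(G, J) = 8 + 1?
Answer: 81/25 ≈ 3.2400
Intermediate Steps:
W(G, J) = -9/5 (W(G, J) = -(8 + 1)/5 = -⅕*9 = -9/5)
W(3, -5 - 1*2)² = (-9/5)² = 81/25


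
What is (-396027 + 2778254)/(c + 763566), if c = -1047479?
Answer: -2382227/283913 ≈ -8.3907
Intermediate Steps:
(-396027 + 2778254)/(c + 763566) = (-396027 + 2778254)/(-1047479 + 763566) = 2382227/(-283913) = 2382227*(-1/283913) = -2382227/283913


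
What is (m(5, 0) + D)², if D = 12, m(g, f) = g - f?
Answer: 289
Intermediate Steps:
(m(5, 0) + D)² = ((5 - 1*0) + 12)² = ((5 + 0) + 12)² = (5 + 12)² = 17² = 289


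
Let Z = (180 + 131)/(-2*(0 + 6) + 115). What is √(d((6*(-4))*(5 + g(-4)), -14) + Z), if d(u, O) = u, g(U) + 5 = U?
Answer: √1050497/103 ≈ 9.9509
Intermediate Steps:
g(U) = -5 + U
Z = 311/103 (Z = 311/(-2*6 + 115) = 311/(-12 + 115) = 311/103 ≈ 3.0194)
√(d((6*(-4))*(5 + g(-4)), -14) + Z) = √((6*(-4))*(5 + (-5 - 4)) + 311/103) = √(-24*(5 - 9) + 311/103) = √(-24*(-4) + 311/103) = √(96 + 311/103) = √(10199/103) = √1050497/103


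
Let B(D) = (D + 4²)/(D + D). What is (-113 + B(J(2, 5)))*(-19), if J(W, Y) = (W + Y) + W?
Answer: 38171/18 ≈ 2120.6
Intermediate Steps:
J(W, Y) = Y + 2*W
B(D) = (16 + D)/(2*D) (B(D) = (D + 16)/((2*D)) = (16 + D)*(1/(2*D)) = (16 + D)/(2*D))
(-113 + B(J(2, 5)))*(-19) = (-113 + (16 + (5 + 2*2))/(2*(5 + 2*2)))*(-19) = (-113 + (16 + (5 + 4))/(2*(5 + 4)))*(-19) = (-113 + (½)*(16 + 9)/9)*(-19) = (-113 + (½)*(⅑)*25)*(-19) = (-113 + 25/18)*(-19) = -2009/18*(-19) = 38171/18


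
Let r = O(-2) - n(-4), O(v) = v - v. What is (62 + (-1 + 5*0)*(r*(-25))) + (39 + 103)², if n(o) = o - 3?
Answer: 20401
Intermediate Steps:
O(v) = 0
n(o) = -3 + o
r = 7 (r = 0 - (-3 - 4) = 0 - 1*(-7) = 0 + 7 = 7)
(62 + (-1 + 5*0)*(r*(-25))) + (39 + 103)² = (62 + (-1 + 5*0)*(7*(-25))) + (39 + 103)² = (62 + (-1 + 0)*(-175)) + 142² = (62 - 1*(-175)) + 20164 = (62 + 175) + 20164 = 237 + 20164 = 20401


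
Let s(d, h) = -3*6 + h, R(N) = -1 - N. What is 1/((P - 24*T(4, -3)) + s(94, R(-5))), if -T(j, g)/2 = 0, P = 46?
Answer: 1/32 ≈ 0.031250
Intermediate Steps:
T(j, g) = 0 (T(j, g) = -2*0 = 0)
s(d, h) = -18 + h
1/((P - 24*T(4, -3)) + s(94, R(-5))) = 1/((46 - 24*0) + (-18 + (-1 - 1*(-5)))) = 1/((46 + 0) + (-18 + (-1 + 5))) = 1/(46 + (-18 + 4)) = 1/(46 - 14) = 1/32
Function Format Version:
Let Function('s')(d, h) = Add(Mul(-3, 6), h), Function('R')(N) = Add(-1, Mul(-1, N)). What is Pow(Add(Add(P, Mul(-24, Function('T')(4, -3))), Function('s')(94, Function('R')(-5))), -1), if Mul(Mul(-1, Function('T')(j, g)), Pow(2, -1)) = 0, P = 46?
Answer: Rational(1, 32) ≈ 0.031250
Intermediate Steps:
Function('T')(j, g) = 0 (Function('T')(j, g) = Mul(-2, 0) = 0)
Function('s')(d, h) = Add(-18, h)
Pow(Add(Add(P, Mul(-24, Function('T')(4, -3))), Function('s')(94, Function('R')(-5))), -1) = Pow(Add(Add(46, Mul(-24, 0)), Add(-18, Add(-1, Mul(-1, -5)))), -1) = Pow(Add(Add(46, 0), Add(-18, Add(-1, 5))), -1) = Pow(Add(46, Add(-18, 4)), -1) = Pow(Add(46, -14), -1) = Pow(32, -1) = Rational(1, 32)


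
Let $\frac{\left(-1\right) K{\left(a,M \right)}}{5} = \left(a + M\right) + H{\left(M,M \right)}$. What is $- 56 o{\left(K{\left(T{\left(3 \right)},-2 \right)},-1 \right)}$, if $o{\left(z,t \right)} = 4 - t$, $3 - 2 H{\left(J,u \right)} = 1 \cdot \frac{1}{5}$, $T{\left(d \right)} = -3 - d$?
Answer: $-280$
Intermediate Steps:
$H{\left(J,u \right)} = \frac{7}{5}$ ($H{\left(J,u \right)} = \frac{3}{2} - \frac{1 \cdot \frac{1}{5}}{2} = \frac{3}{2} - \frac{1}{10} = \frac{7}{5}$)
$K{\left(a,M \right)} = -7 - 5 M - 5 a$ ($K{\left(a,M \right)} = - 5 \left(\left(a + M\right) + \frac{7}{5}\right) = - 5 \left(\left(M + a\right) + \frac{7}{5}\right) = - 5 \left(\frac{7}{5} + M + a\right) = -7 - 5 M - 5 a$)
$- 56 o{\left(K{\left(T{\left(3 \right)},-2 \right)},-1 \right)} = - 56 \left(4 - -1\right) = - 56 \left(4 + 1\right) = - 56 \cdot 5 = \left(-1\right) 280 = -280$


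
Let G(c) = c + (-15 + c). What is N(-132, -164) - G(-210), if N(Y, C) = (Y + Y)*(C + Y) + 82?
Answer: 78661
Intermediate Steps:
G(c) = -15 + 2*c
N(Y, C) = 82 + 2*Y*(C + Y) (N(Y, C) = (2*Y)*(C + Y) + 82 = 2*Y*(C + Y) + 82 = 82 + 2*Y*(C + Y))
N(-132, -164) - G(-210) = (82 + 2*(-132)**2 + 2*(-164)*(-132)) - (-15 + 2*(-210)) = (82 + 2*17424 + 43296) - (-15 - 420) = (82 + 34848 + 43296) - 1*(-435) = 78226 + 435 = 78661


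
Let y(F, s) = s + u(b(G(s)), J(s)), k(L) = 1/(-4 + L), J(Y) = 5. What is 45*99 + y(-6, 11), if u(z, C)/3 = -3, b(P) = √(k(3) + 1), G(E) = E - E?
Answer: 4457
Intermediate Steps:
G(E) = 0
b(P) = 0 (b(P) = √(1/(-4 + 3) + 1) = √(1/(-1) + 1) = √(-1 + 1) = √0 = 0)
u(z, C) = -9 (u(z, C) = 3*(-3) = -9)
y(F, s) = -9 + s (y(F, s) = s - 9 = -9 + s)
45*99 + y(-6, 11) = 45*99 + (-9 + 11) = 4455 + 2 = 4457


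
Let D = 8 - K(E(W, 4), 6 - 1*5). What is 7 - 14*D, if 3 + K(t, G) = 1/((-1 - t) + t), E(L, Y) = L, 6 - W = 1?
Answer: -161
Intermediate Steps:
W = 5 (W = 6 - 1*1 = 6 - 1 = 5)
K(t, G) = -4 (K(t, G) = -3 + 1/((-1 - t) + t) = -3 + 1/(-1) = -3 - 1 = -4)
D = 12 (D = 8 - 1*(-4) = 8 + 4 = 12)
7 - 14*D = 7 - 14*12 = 7 - 168 = -161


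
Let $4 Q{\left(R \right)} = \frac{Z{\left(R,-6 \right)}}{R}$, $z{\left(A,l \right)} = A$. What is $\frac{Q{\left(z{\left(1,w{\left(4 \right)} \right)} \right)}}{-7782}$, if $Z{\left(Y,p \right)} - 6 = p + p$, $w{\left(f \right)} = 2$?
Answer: $\frac{1}{5188} \approx 0.00019275$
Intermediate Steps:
$Z{\left(Y,p \right)} = 6 + 2 p$ ($Z{\left(Y,p \right)} = 6 + \left(p + p\right) = 6 + 2 p$)
$Q{\left(R \right)} = - \frac{3}{2 R}$ ($Q{\left(R \right)} = \frac{\left(6 + 2 \left(-6\right)\right) \frac{1}{R}}{4} = \frac{\left(6 - 12\right) \frac{1}{R}}{4} = \frac{\left(-6\right) \frac{1}{R}}{4} = - \frac{3}{2 R}$)
$\frac{Q{\left(z{\left(1,w{\left(4 \right)} \right)} \right)}}{-7782} = \frac{\left(- \frac{3}{2}\right) 1^{-1}}{-7782} = \left(- \frac{3}{2}\right) 1 \left(- \frac{1}{7782}\right) = \left(- \frac{3}{2}\right) \left(- \frac{1}{7782}\right) = \frac{1}{5188}$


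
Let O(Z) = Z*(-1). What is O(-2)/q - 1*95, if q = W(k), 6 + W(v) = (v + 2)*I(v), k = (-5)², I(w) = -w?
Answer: -64697/681 ≈ -95.003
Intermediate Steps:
O(Z) = -Z
k = 25
W(v) = -6 - v*(2 + v) (W(v) = -6 + (v + 2)*(-v) = -6 + (2 + v)*(-v) = -6 - v*(2 + v))
q = -681 (q = -6 - 1*25² - 2*25 = -6 - 1*625 - 50 = -6 - 625 - 50 = -681)
O(-2)/q - 1*95 = -1*(-2)/(-681) - 1*95 = 2*(-1/681) - 95 = -2/681 - 95 = -64697/681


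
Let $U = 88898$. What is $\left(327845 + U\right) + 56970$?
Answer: $473713$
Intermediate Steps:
$\left(327845 + U\right) + 56970 = \left(327845 + 88898\right) + 56970 = 416743 + 56970 = 473713$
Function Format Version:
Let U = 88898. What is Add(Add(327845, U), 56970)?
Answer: 473713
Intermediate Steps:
Add(Add(327845, U), 56970) = Add(Add(327845, 88898), 56970) = Add(416743, 56970) = 473713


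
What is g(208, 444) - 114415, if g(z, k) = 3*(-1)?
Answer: -114418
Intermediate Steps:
g(z, k) = -3
g(208, 444) - 114415 = -3 - 114415 = -114418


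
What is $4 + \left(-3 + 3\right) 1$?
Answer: $4$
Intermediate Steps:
$4 + \left(-3 + 3\right) 1 = 4 + 0 \cdot 1 = 4 + 0 = 4$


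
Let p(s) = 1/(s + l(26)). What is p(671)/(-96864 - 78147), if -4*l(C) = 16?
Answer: -1/116732337 ≈ -8.5666e-9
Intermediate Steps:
l(C) = -4 (l(C) = -¼*16 = -4)
p(s) = 1/(-4 + s) (p(s) = 1/(s - 4) = 1/(-4 + s))
p(671)/(-96864 - 78147) = 1/((-4 + 671)*(-96864 - 78147)) = 1/(667*(-175011)) = (1/667)*(-1/175011) = -1/116732337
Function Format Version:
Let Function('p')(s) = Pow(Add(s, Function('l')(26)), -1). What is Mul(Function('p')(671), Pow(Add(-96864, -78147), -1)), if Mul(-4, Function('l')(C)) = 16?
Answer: Rational(-1, 116732337) ≈ -8.5666e-9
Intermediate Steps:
Function('l')(C) = -4 (Function('l')(C) = Mul(Rational(-1, 4), 16) = -4)
Function('p')(s) = Pow(Add(-4, s), -1) (Function('p')(s) = Pow(Add(s, -4), -1) = Pow(Add(-4, s), -1))
Mul(Function('p')(671), Pow(Add(-96864, -78147), -1)) = Mul(Pow(Add(-4, 671), -1), Pow(Add(-96864, -78147), -1)) = Mul(Pow(667, -1), Pow(-175011, -1)) = Mul(Rational(1, 667), Rational(-1, 175011)) = Rational(-1, 116732337)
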